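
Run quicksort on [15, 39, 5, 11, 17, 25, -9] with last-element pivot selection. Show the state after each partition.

Partition 1: pivot=-9 at index 0 -> [-9, 39, 5, 11, 17, 25, 15]
Partition 2: pivot=15 at index 3 -> [-9, 5, 11, 15, 17, 25, 39]
Partition 3: pivot=11 at index 2 -> [-9, 5, 11, 15, 17, 25, 39]
Partition 4: pivot=39 at index 6 -> [-9, 5, 11, 15, 17, 25, 39]
Partition 5: pivot=25 at index 5 -> [-9, 5, 11, 15, 17, 25, 39]


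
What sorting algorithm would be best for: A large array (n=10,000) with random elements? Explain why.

Best choice: Quicksort or Mergesort
Reason: Both have O(n log n) average case; quicksort has lower constant factors


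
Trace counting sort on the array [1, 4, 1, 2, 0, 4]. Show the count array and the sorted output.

Count array: [1, 2, 1, 0, 2]
(count[i] = number of elements equal to i)
Cumulative count: [1, 3, 4, 4, 6]
Sorted: [0, 1, 1, 2, 4, 4]


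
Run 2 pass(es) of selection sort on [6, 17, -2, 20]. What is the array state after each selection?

Pass 1: Select minimum -2 at index 2, swap -> [-2, 17, 6, 20]
Pass 2: Select minimum 6 at index 2, swap -> [-2, 6, 17, 20]


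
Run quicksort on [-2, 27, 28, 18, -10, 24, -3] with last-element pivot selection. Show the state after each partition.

Partition 1: pivot=-3 at index 1 -> [-10, -3, 28, 18, -2, 24, 27]
Partition 2: pivot=27 at index 5 -> [-10, -3, 18, -2, 24, 27, 28]
Partition 3: pivot=24 at index 4 -> [-10, -3, 18, -2, 24, 27, 28]
Partition 4: pivot=-2 at index 2 -> [-10, -3, -2, 18, 24, 27, 28]


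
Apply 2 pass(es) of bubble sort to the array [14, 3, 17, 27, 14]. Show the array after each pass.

After pass 1: [3, 14, 17, 14, 27] (2 swaps)
After pass 2: [3, 14, 14, 17, 27] (1 swaps)
Total swaps: 3


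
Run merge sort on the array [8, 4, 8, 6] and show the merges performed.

Divide and conquer:
  Merge [8] + [4] -> [4, 8]
  Merge [8] + [6] -> [6, 8]
  Merge [4, 8] + [6, 8] -> [4, 6, 8, 8]


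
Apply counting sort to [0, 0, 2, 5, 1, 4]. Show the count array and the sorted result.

Count array: [2, 1, 1, 0, 1, 1]
(count[i] = number of elements equal to i)
Cumulative count: [2, 3, 4, 4, 5, 6]
Sorted: [0, 0, 1, 2, 4, 5]


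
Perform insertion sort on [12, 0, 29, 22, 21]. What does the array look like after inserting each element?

First element 12 is already 'sorted'
Insert 0: shifted 1 elements -> [0, 12, 29, 22, 21]
Insert 29: shifted 0 elements -> [0, 12, 29, 22, 21]
Insert 22: shifted 1 elements -> [0, 12, 22, 29, 21]
Insert 21: shifted 2 elements -> [0, 12, 21, 22, 29]


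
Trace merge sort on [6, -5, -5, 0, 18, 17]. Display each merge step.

Divide and conquer:
  Merge [-5] + [-5] -> [-5, -5]
  Merge [6] + [-5, -5] -> [-5, -5, 6]
  Merge [18] + [17] -> [17, 18]
  Merge [0] + [17, 18] -> [0, 17, 18]
  Merge [-5, -5, 6] + [0, 17, 18] -> [-5, -5, 0, 6, 17, 18]


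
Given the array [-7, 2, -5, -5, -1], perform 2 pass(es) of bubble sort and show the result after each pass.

After pass 1: [-7, -5, -5, -1, 2] (3 swaps)
After pass 2: [-7, -5, -5, -1, 2] (0 swaps)
Total swaps: 3


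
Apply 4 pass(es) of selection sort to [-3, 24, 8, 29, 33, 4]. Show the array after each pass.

Pass 1: Select minimum -3 at index 0, swap -> [-3, 24, 8, 29, 33, 4]
Pass 2: Select minimum 4 at index 5, swap -> [-3, 4, 8, 29, 33, 24]
Pass 3: Select minimum 8 at index 2, swap -> [-3, 4, 8, 29, 33, 24]
Pass 4: Select minimum 24 at index 5, swap -> [-3, 4, 8, 24, 33, 29]


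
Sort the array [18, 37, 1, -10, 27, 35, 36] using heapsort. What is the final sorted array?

Build heap: [37, 27, 36, -10, 18, 35, 1]
Extract 37: [36, 27, 35, -10, 18, 1, 37]
Extract 36: [35, 27, 1, -10, 18, 36, 37]
Extract 35: [27, 18, 1, -10, 35, 36, 37]
Extract 27: [18, -10, 1, 27, 35, 36, 37]
Extract 18: [1, -10, 18, 27, 35, 36, 37]
Extract 1: [-10, 1, 18, 27, 35, 36, 37]


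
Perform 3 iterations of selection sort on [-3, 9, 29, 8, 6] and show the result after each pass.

Pass 1: Select minimum -3 at index 0, swap -> [-3, 9, 29, 8, 6]
Pass 2: Select minimum 6 at index 4, swap -> [-3, 6, 29, 8, 9]
Pass 3: Select minimum 8 at index 3, swap -> [-3, 6, 8, 29, 9]


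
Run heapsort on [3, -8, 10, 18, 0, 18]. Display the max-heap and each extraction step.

Build heap: [18, 3, 18, -8, 0, 10]
Extract 18: [18, 3, 10, -8, 0, 18]
Extract 18: [10, 3, 0, -8, 18, 18]
Extract 10: [3, -8, 0, 10, 18, 18]
Extract 3: [0, -8, 3, 10, 18, 18]
Extract 0: [-8, 0, 3, 10, 18, 18]


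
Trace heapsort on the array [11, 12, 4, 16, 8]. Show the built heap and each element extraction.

Build heap: [16, 12, 4, 11, 8]
Extract 16: [12, 11, 4, 8, 16]
Extract 12: [11, 8, 4, 12, 16]
Extract 11: [8, 4, 11, 12, 16]
Extract 8: [4, 8, 11, 12, 16]


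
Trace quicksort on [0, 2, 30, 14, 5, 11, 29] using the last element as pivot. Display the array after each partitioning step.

Partition 1: pivot=29 at index 5 -> [0, 2, 14, 5, 11, 29, 30]
Partition 2: pivot=11 at index 3 -> [0, 2, 5, 11, 14, 29, 30]
Partition 3: pivot=5 at index 2 -> [0, 2, 5, 11, 14, 29, 30]
Partition 4: pivot=2 at index 1 -> [0, 2, 5, 11, 14, 29, 30]


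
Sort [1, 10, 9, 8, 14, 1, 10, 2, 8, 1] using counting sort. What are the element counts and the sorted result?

Count array: [0, 3, 1, 0, 0, 0, 0, 0, 2, 1, 2, 0, 0, 0, 1]
(count[i] = number of elements equal to i)
Cumulative count: [0, 3, 4, 4, 4, 4, 4, 4, 6, 7, 9, 9, 9, 9, 10]
Sorted: [1, 1, 1, 2, 8, 8, 9, 10, 10, 14]


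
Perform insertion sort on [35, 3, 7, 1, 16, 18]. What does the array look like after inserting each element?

First element 35 is already 'sorted'
Insert 3: shifted 1 elements -> [3, 35, 7, 1, 16, 18]
Insert 7: shifted 1 elements -> [3, 7, 35, 1, 16, 18]
Insert 1: shifted 3 elements -> [1, 3, 7, 35, 16, 18]
Insert 16: shifted 1 elements -> [1, 3, 7, 16, 35, 18]
Insert 18: shifted 1 elements -> [1, 3, 7, 16, 18, 35]


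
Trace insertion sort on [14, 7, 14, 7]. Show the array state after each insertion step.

First element 14 is already 'sorted'
Insert 7: shifted 1 elements -> [7, 14, 14, 7]
Insert 14: shifted 0 elements -> [7, 14, 14, 7]
Insert 7: shifted 2 elements -> [7, 7, 14, 14]


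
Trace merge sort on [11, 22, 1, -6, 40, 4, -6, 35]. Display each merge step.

Divide and conquer:
  Merge [11] + [22] -> [11, 22]
  Merge [1] + [-6] -> [-6, 1]
  Merge [11, 22] + [-6, 1] -> [-6, 1, 11, 22]
  Merge [40] + [4] -> [4, 40]
  Merge [-6] + [35] -> [-6, 35]
  Merge [4, 40] + [-6, 35] -> [-6, 4, 35, 40]
  Merge [-6, 1, 11, 22] + [-6, 4, 35, 40] -> [-6, -6, 1, 4, 11, 22, 35, 40]


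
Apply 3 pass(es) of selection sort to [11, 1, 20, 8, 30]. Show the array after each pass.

Pass 1: Select minimum 1 at index 1, swap -> [1, 11, 20, 8, 30]
Pass 2: Select minimum 8 at index 3, swap -> [1, 8, 20, 11, 30]
Pass 3: Select minimum 11 at index 3, swap -> [1, 8, 11, 20, 30]


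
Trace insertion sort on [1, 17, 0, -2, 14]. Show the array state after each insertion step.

First element 1 is already 'sorted'
Insert 17: shifted 0 elements -> [1, 17, 0, -2, 14]
Insert 0: shifted 2 elements -> [0, 1, 17, -2, 14]
Insert -2: shifted 3 elements -> [-2, 0, 1, 17, 14]
Insert 14: shifted 1 elements -> [-2, 0, 1, 14, 17]


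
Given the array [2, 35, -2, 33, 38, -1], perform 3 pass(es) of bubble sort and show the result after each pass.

After pass 1: [2, -2, 33, 35, -1, 38] (3 swaps)
After pass 2: [-2, 2, 33, -1, 35, 38] (2 swaps)
After pass 3: [-2, 2, -1, 33, 35, 38] (1 swaps)
Total swaps: 6


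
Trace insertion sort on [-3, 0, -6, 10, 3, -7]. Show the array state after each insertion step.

First element -3 is already 'sorted'
Insert 0: shifted 0 elements -> [-3, 0, -6, 10, 3, -7]
Insert -6: shifted 2 elements -> [-6, -3, 0, 10, 3, -7]
Insert 10: shifted 0 elements -> [-6, -3, 0, 10, 3, -7]
Insert 3: shifted 1 elements -> [-6, -3, 0, 3, 10, -7]
Insert -7: shifted 5 elements -> [-7, -6, -3, 0, 3, 10]


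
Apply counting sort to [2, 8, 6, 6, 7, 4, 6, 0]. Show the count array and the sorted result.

Count array: [1, 0, 1, 0, 1, 0, 3, 1, 1]
(count[i] = number of elements equal to i)
Cumulative count: [1, 1, 2, 2, 3, 3, 6, 7, 8]
Sorted: [0, 2, 4, 6, 6, 6, 7, 8]


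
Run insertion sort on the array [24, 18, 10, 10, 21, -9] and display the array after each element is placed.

First element 24 is already 'sorted'
Insert 18: shifted 1 elements -> [18, 24, 10, 10, 21, -9]
Insert 10: shifted 2 elements -> [10, 18, 24, 10, 21, -9]
Insert 10: shifted 2 elements -> [10, 10, 18, 24, 21, -9]
Insert 21: shifted 1 elements -> [10, 10, 18, 21, 24, -9]
Insert -9: shifted 5 elements -> [-9, 10, 10, 18, 21, 24]


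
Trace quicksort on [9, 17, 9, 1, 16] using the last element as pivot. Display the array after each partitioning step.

Partition 1: pivot=16 at index 3 -> [9, 9, 1, 16, 17]
Partition 2: pivot=1 at index 0 -> [1, 9, 9, 16, 17]
Partition 3: pivot=9 at index 2 -> [1, 9, 9, 16, 17]


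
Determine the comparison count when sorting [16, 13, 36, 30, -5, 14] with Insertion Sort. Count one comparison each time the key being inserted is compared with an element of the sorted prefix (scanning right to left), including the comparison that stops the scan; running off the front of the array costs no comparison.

Insert 13: 16 > 13 (shift), reached front = 1 comparison(s) -> [13, 16, 36, 30, -5, 14]
Insert 36: 16 <= 36 (stop) = 1 comparison(s) -> [13, 16, 36, 30, -5, 14]
Insert 30: 36 > 30 (shift), 16 <= 30 (stop) = 2 comparison(s) -> [13, 16, 30, 36, -5, 14]
Insert -5: 36 > -5 (shift), 30 > -5 (shift), 16 > -5 (shift), 13 > -5 (shift), reached front = 4 comparison(s) -> [-5, 13, 16, 30, 36, 14]
Insert 14: 36 > 14 (shift), 30 > 14 (shift), 16 > 14 (shift), 13 <= 14 (stop) = 4 comparison(s) -> [-5, 13, 14, 16, 30, 36]
Total comparisons: 1 + 1 + 2 + 4 + 4 = 12


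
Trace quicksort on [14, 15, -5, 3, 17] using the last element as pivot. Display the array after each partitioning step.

Partition 1: pivot=17 at index 4 -> [14, 15, -5, 3, 17]
Partition 2: pivot=3 at index 1 -> [-5, 3, 14, 15, 17]
Partition 3: pivot=15 at index 3 -> [-5, 3, 14, 15, 17]


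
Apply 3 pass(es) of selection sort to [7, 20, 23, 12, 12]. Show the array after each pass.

Pass 1: Select minimum 7 at index 0, swap -> [7, 20, 23, 12, 12]
Pass 2: Select minimum 12 at index 3, swap -> [7, 12, 23, 20, 12]
Pass 3: Select minimum 12 at index 4, swap -> [7, 12, 12, 20, 23]


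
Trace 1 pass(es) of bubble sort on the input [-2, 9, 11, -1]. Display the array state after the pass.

After pass 1: [-2, 9, -1, 11] (1 swaps)
Total swaps: 1


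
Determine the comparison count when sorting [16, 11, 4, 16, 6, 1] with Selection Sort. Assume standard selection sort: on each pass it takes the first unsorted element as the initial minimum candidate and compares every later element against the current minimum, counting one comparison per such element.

Pass 1: scan indices 1..5 for the minimum = 5 comparison(s); min is 1, place at index 0 -> [1, 11, 4, 16, 6, 16]
Pass 2: scan indices 2..5 for the minimum = 4 comparison(s); min is 4, place at index 1 -> [1, 4, 11, 16, 6, 16]
Pass 3: scan indices 3..5 for the minimum = 3 comparison(s); min is 6, place at index 2 -> [1, 4, 6, 16, 11, 16]
Pass 4: scan indices 4..5 for the minimum = 2 comparison(s); min is 11, place at index 3 -> [1, 4, 6, 11, 16, 16]
Pass 5: scan indices 5..5 for the minimum = 1 comparison(s); min is 16, place at index 4 -> [1, 4, 6, 11, 16, 16]
Selection sort always scans the whole unsorted suffix, so the count is (n-1) + (n-2) + ... + 1 = n(n-1)/2 = 6*5/2 = 15 regardless of the input order.
Total comparisons: 5 + 4 + 3 + 2 + 1 = 15


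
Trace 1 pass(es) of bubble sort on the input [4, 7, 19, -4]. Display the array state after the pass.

After pass 1: [4, 7, -4, 19] (1 swaps)
Total swaps: 1


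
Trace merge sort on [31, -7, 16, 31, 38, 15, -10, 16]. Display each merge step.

Divide and conquer:
  Merge [31] + [-7] -> [-7, 31]
  Merge [16] + [31] -> [16, 31]
  Merge [-7, 31] + [16, 31] -> [-7, 16, 31, 31]
  Merge [38] + [15] -> [15, 38]
  Merge [-10] + [16] -> [-10, 16]
  Merge [15, 38] + [-10, 16] -> [-10, 15, 16, 38]
  Merge [-7, 16, 31, 31] + [-10, 15, 16, 38] -> [-10, -7, 15, 16, 16, 31, 31, 38]


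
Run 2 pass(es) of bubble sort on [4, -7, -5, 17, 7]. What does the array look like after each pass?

After pass 1: [-7, -5, 4, 7, 17] (3 swaps)
After pass 2: [-7, -5, 4, 7, 17] (0 swaps)
Total swaps: 3


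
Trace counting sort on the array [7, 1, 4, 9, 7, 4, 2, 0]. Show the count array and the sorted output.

Count array: [1, 1, 1, 0, 2, 0, 0, 2, 0, 1]
(count[i] = number of elements equal to i)
Cumulative count: [1, 2, 3, 3, 5, 5, 5, 7, 7, 8]
Sorted: [0, 1, 2, 4, 4, 7, 7, 9]


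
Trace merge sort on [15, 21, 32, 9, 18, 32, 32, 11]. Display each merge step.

Divide and conquer:
  Merge [15] + [21] -> [15, 21]
  Merge [32] + [9] -> [9, 32]
  Merge [15, 21] + [9, 32] -> [9, 15, 21, 32]
  Merge [18] + [32] -> [18, 32]
  Merge [32] + [11] -> [11, 32]
  Merge [18, 32] + [11, 32] -> [11, 18, 32, 32]
  Merge [9, 15, 21, 32] + [11, 18, 32, 32] -> [9, 11, 15, 18, 21, 32, 32, 32]


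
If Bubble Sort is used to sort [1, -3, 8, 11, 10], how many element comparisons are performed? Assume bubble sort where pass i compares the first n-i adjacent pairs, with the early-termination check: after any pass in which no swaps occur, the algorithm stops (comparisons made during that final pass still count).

Pass 1: compare adjacent pairs (0,1)..(3,4) = 4 comparison(s), 2 swap(s) -> [-3, 1, 8, 10, 11]
Pass 2: compare adjacent pairs (0,1)..(2,3) = 3 comparison(s), 0 swap(s) -> [-3, 1, 8, 10, 11]
No swaps in this pass, so bubble sort stops here.
Total comparisons: 4 + 3 = 7


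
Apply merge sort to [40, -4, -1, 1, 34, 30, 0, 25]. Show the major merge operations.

Divide and conquer:
  Merge [40] + [-4] -> [-4, 40]
  Merge [-1] + [1] -> [-1, 1]
  Merge [-4, 40] + [-1, 1] -> [-4, -1, 1, 40]
  Merge [34] + [30] -> [30, 34]
  Merge [0] + [25] -> [0, 25]
  Merge [30, 34] + [0, 25] -> [0, 25, 30, 34]
  Merge [-4, -1, 1, 40] + [0, 25, 30, 34] -> [-4, -1, 0, 1, 25, 30, 34, 40]


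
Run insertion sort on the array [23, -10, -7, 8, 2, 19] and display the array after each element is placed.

First element 23 is already 'sorted'
Insert -10: shifted 1 elements -> [-10, 23, -7, 8, 2, 19]
Insert -7: shifted 1 elements -> [-10, -7, 23, 8, 2, 19]
Insert 8: shifted 1 elements -> [-10, -7, 8, 23, 2, 19]
Insert 2: shifted 2 elements -> [-10, -7, 2, 8, 23, 19]
Insert 19: shifted 1 elements -> [-10, -7, 2, 8, 19, 23]


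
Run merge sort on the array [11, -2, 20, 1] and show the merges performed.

Divide and conquer:
  Merge [11] + [-2] -> [-2, 11]
  Merge [20] + [1] -> [1, 20]
  Merge [-2, 11] + [1, 20] -> [-2, 1, 11, 20]


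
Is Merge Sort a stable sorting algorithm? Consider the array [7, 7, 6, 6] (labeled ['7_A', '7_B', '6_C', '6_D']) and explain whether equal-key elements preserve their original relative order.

Trace Merge Sort on the labeled array (the key is the number; the letter only tracks identity):
  Merge [7_A] + [7_B] -> [7_A, 7_B]
  Merge [6_C] + [6_D] -> [6_C, 6_D]
  Merge [7_A, 7_B] + [6_C, 6_D] -> [6_C, 6_D, 7_A, 7_B]
Final order: [6_C, 6_D, 7_A, 7_B]
Equal keys:
  value 6: originally 6_C, 6_D; after sorting 6_C, 6_D -> order preserved
  value 7: originally 7_A, 7_B; after sorting 7_A, 7_B -> order preserved
All equal keys kept their original relative order. Merge Sort is stable: when the heads of the two halves are equal the merge takes from the left half first.
Answer: Stable


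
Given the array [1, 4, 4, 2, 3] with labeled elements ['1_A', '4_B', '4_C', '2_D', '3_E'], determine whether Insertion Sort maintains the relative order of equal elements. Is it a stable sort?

Trace Insertion Sort on the labeled array (the key is the number; the letter only tracks identity):
  Insert 4_B at index 1: [1_A, 4_B, 4_C, 2_D, 3_E]
  Insert 4_C at index 2: [1_A, 4_B, 4_C, 2_D, 3_E]
  Insert 2_D at index 1: [1_A, 2_D, 4_B, 4_C, 3_E]
  Insert 3_E at index 2: [1_A, 2_D, 3_E, 4_B, 4_C]
Final order: [1_A, 2_D, 3_E, 4_B, 4_C]
Equal keys:
  value 4: originally 4_B, 4_C; after sorting 4_B, 4_C -> order preserved
All equal keys kept their original relative order. Insertion Sort is stable: elements are shifted only while they are strictly greater than the key, so a key is inserted after any equal elements already placed.
Answer: Stable


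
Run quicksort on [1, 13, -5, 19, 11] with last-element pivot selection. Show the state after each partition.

Partition 1: pivot=11 at index 2 -> [1, -5, 11, 19, 13]
Partition 2: pivot=-5 at index 0 -> [-5, 1, 11, 19, 13]
Partition 3: pivot=13 at index 3 -> [-5, 1, 11, 13, 19]


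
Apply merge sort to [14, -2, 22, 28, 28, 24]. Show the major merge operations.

Divide and conquer:
  Merge [-2] + [22] -> [-2, 22]
  Merge [14] + [-2, 22] -> [-2, 14, 22]
  Merge [28] + [24] -> [24, 28]
  Merge [28] + [24, 28] -> [24, 28, 28]
  Merge [-2, 14, 22] + [24, 28, 28] -> [-2, 14, 22, 24, 28, 28]


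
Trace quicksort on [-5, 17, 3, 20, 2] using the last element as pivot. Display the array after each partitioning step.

Partition 1: pivot=2 at index 1 -> [-5, 2, 3, 20, 17]
Partition 2: pivot=17 at index 3 -> [-5, 2, 3, 17, 20]


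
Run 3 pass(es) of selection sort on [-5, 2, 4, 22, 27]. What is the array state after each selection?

Pass 1: Select minimum -5 at index 0, swap -> [-5, 2, 4, 22, 27]
Pass 2: Select minimum 2 at index 1, swap -> [-5, 2, 4, 22, 27]
Pass 3: Select minimum 4 at index 2, swap -> [-5, 2, 4, 22, 27]


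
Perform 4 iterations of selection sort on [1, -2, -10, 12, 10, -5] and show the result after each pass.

Pass 1: Select minimum -10 at index 2, swap -> [-10, -2, 1, 12, 10, -5]
Pass 2: Select minimum -5 at index 5, swap -> [-10, -5, 1, 12, 10, -2]
Pass 3: Select minimum -2 at index 5, swap -> [-10, -5, -2, 12, 10, 1]
Pass 4: Select minimum 1 at index 5, swap -> [-10, -5, -2, 1, 10, 12]


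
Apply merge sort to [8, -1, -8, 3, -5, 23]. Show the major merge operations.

Divide and conquer:
  Merge [-1] + [-8] -> [-8, -1]
  Merge [8] + [-8, -1] -> [-8, -1, 8]
  Merge [-5] + [23] -> [-5, 23]
  Merge [3] + [-5, 23] -> [-5, 3, 23]
  Merge [-8, -1, 8] + [-5, 3, 23] -> [-8, -5, -1, 3, 8, 23]


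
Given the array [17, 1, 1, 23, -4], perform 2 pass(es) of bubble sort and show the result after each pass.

After pass 1: [1, 1, 17, -4, 23] (3 swaps)
After pass 2: [1, 1, -4, 17, 23] (1 swaps)
Total swaps: 4


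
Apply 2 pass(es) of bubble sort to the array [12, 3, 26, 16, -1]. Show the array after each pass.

After pass 1: [3, 12, 16, -1, 26] (3 swaps)
After pass 2: [3, 12, -1, 16, 26] (1 swaps)
Total swaps: 4


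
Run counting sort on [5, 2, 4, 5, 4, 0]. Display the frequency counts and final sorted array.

Count array: [1, 0, 1, 0, 2, 2]
(count[i] = number of elements equal to i)
Cumulative count: [1, 1, 2, 2, 4, 6]
Sorted: [0, 2, 4, 4, 5, 5]


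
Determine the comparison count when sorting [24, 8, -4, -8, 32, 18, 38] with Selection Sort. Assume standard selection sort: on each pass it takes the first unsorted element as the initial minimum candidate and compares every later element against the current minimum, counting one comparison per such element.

Pass 1: scan indices 1..6 for the minimum = 6 comparison(s); min is -8, place at index 0 -> [-8, 8, -4, 24, 32, 18, 38]
Pass 2: scan indices 2..6 for the minimum = 5 comparison(s); min is -4, place at index 1 -> [-8, -4, 8, 24, 32, 18, 38]
Pass 3: scan indices 3..6 for the minimum = 4 comparison(s); min is 8, place at index 2 -> [-8, -4, 8, 24, 32, 18, 38]
Pass 4: scan indices 4..6 for the minimum = 3 comparison(s); min is 18, place at index 3 -> [-8, -4, 8, 18, 32, 24, 38]
Pass 5: scan indices 5..6 for the minimum = 2 comparison(s); min is 24, place at index 4 -> [-8, -4, 8, 18, 24, 32, 38]
Pass 6: scan indices 6..6 for the minimum = 1 comparison(s); min is 32, place at index 5 -> [-8, -4, 8, 18, 24, 32, 38]
Selection sort always scans the whole unsorted suffix, so the count is (n-1) + (n-2) + ... + 1 = n(n-1)/2 = 7*6/2 = 21 regardless of the input order.
Total comparisons: 6 + 5 + 4 + 3 + 2 + 1 = 21


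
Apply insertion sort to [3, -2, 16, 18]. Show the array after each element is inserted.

First element 3 is already 'sorted'
Insert -2: shifted 1 elements -> [-2, 3, 16, 18]
Insert 16: shifted 0 elements -> [-2, 3, 16, 18]
Insert 18: shifted 0 elements -> [-2, 3, 16, 18]


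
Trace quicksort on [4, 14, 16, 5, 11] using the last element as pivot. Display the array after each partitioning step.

Partition 1: pivot=11 at index 2 -> [4, 5, 11, 14, 16]
Partition 2: pivot=5 at index 1 -> [4, 5, 11, 14, 16]
Partition 3: pivot=16 at index 4 -> [4, 5, 11, 14, 16]


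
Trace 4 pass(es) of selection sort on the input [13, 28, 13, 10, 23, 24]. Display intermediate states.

Pass 1: Select minimum 10 at index 3, swap -> [10, 28, 13, 13, 23, 24]
Pass 2: Select minimum 13 at index 2, swap -> [10, 13, 28, 13, 23, 24]
Pass 3: Select minimum 13 at index 3, swap -> [10, 13, 13, 28, 23, 24]
Pass 4: Select minimum 23 at index 4, swap -> [10, 13, 13, 23, 28, 24]


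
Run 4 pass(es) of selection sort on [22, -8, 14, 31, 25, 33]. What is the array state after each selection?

Pass 1: Select minimum -8 at index 1, swap -> [-8, 22, 14, 31, 25, 33]
Pass 2: Select minimum 14 at index 2, swap -> [-8, 14, 22, 31, 25, 33]
Pass 3: Select minimum 22 at index 2, swap -> [-8, 14, 22, 31, 25, 33]
Pass 4: Select minimum 25 at index 4, swap -> [-8, 14, 22, 25, 31, 33]


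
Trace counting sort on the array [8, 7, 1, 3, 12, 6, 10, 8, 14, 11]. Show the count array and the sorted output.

Count array: [0, 1, 0, 1, 0, 0, 1, 1, 2, 0, 1, 1, 1, 0, 1]
(count[i] = number of elements equal to i)
Cumulative count: [0, 1, 1, 2, 2, 2, 3, 4, 6, 6, 7, 8, 9, 9, 10]
Sorted: [1, 3, 6, 7, 8, 8, 10, 11, 12, 14]


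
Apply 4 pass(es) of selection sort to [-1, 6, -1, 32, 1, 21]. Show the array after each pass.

Pass 1: Select minimum -1 at index 0, swap -> [-1, 6, -1, 32, 1, 21]
Pass 2: Select minimum -1 at index 2, swap -> [-1, -1, 6, 32, 1, 21]
Pass 3: Select minimum 1 at index 4, swap -> [-1, -1, 1, 32, 6, 21]
Pass 4: Select minimum 6 at index 4, swap -> [-1, -1, 1, 6, 32, 21]


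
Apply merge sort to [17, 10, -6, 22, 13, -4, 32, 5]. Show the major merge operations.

Divide and conquer:
  Merge [17] + [10] -> [10, 17]
  Merge [-6] + [22] -> [-6, 22]
  Merge [10, 17] + [-6, 22] -> [-6, 10, 17, 22]
  Merge [13] + [-4] -> [-4, 13]
  Merge [32] + [5] -> [5, 32]
  Merge [-4, 13] + [5, 32] -> [-4, 5, 13, 32]
  Merge [-6, 10, 17, 22] + [-4, 5, 13, 32] -> [-6, -4, 5, 10, 13, 17, 22, 32]


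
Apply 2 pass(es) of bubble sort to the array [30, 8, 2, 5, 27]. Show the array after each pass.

After pass 1: [8, 2, 5, 27, 30] (4 swaps)
After pass 2: [2, 5, 8, 27, 30] (2 swaps)
Total swaps: 6


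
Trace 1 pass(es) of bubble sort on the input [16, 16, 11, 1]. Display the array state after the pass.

After pass 1: [16, 11, 1, 16] (2 swaps)
Total swaps: 2


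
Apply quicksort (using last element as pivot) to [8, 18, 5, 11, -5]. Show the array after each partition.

Partition 1: pivot=-5 at index 0 -> [-5, 18, 5, 11, 8]
Partition 2: pivot=8 at index 2 -> [-5, 5, 8, 11, 18]
Partition 3: pivot=18 at index 4 -> [-5, 5, 8, 11, 18]


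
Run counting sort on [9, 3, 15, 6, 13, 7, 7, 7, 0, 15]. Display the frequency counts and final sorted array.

Count array: [1, 0, 0, 1, 0, 0, 1, 3, 0, 1, 0, 0, 0, 1, 0, 2]
(count[i] = number of elements equal to i)
Cumulative count: [1, 1, 1, 2, 2, 2, 3, 6, 6, 7, 7, 7, 7, 8, 8, 10]
Sorted: [0, 3, 6, 7, 7, 7, 9, 13, 15, 15]


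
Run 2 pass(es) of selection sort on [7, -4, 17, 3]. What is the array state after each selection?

Pass 1: Select minimum -4 at index 1, swap -> [-4, 7, 17, 3]
Pass 2: Select minimum 3 at index 3, swap -> [-4, 3, 17, 7]


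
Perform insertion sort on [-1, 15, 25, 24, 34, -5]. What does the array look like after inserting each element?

First element -1 is already 'sorted'
Insert 15: shifted 0 elements -> [-1, 15, 25, 24, 34, -5]
Insert 25: shifted 0 elements -> [-1, 15, 25, 24, 34, -5]
Insert 24: shifted 1 elements -> [-1, 15, 24, 25, 34, -5]
Insert 34: shifted 0 elements -> [-1, 15, 24, 25, 34, -5]
Insert -5: shifted 5 elements -> [-5, -1, 15, 24, 25, 34]


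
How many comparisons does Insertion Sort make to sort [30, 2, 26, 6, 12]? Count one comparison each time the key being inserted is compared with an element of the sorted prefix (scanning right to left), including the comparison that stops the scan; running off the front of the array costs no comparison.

Insert 2: 30 > 2 (shift), reached front = 1 comparison(s) -> [2, 30, 26, 6, 12]
Insert 26: 30 > 26 (shift), 2 <= 26 (stop) = 2 comparison(s) -> [2, 26, 30, 6, 12]
Insert 6: 30 > 6 (shift), 26 > 6 (shift), 2 <= 6 (stop) = 3 comparison(s) -> [2, 6, 26, 30, 12]
Insert 12: 30 > 12 (shift), 26 > 12 (shift), 6 <= 12 (stop) = 3 comparison(s) -> [2, 6, 12, 26, 30]
Total comparisons: 1 + 2 + 3 + 3 = 9


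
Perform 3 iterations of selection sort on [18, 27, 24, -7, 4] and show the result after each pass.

Pass 1: Select minimum -7 at index 3, swap -> [-7, 27, 24, 18, 4]
Pass 2: Select minimum 4 at index 4, swap -> [-7, 4, 24, 18, 27]
Pass 3: Select minimum 18 at index 3, swap -> [-7, 4, 18, 24, 27]


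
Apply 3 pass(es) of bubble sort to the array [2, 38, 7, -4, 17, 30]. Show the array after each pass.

After pass 1: [2, 7, -4, 17, 30, 38] (4 swaps)
After pass 2: [2, -4, 7, 17, 30, 38] (1 swaps)
After pass 3: [-4, 2, 7, 17, 30, 38] (1 swaps)
Total swaps: 6


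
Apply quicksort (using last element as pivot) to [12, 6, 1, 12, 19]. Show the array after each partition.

Partition 1: pivot=19 at index 4 -> [12, 6, 1, 12, 19]
Partition 2: pivot=12 at index 3 -> [12, 6, 1, 12, 19]
Partition 3: pivot=1 at index 0 -> [1, 6, 12, 12, 19]
Partition 4: pivot=12 at index 2 -> [1, 6, 12, 12, 19]


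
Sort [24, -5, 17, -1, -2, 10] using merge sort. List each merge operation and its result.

Divide and conquer:
  Merge [-5] + [17] -> [-5, 17]
  Merge [24] + [-5, 17] -> [-5, 17, 24]
  Merge [-2] + [10] -> [-2, 10]
  Merge [-1] + [-2, 10] -> [-2, -1, 10]
  Merge [-5, 17, 24] + [-2, -1, 10] -> [-5, -2, -1, 10, 17, 24]


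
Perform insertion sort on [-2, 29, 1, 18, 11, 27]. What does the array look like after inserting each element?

First element -2 is already 'sorted'
Insert 29: shifted 0 elements -> [-2, 29, 1, 18, 11, 27]
Insert 1: shifted 1 elements -> [-2, 1, 29, 18, 11, 27]
Insert 18: shifted 1 elements -> [-2, 1, 18, 29, 11, 27]
Insert 11: shifted 2 elements -> [-2, 1, 11, 18, 29, 27]
Insert 27: shifted 1 elements -> [-2, 1, 11, 18, 27, 29]


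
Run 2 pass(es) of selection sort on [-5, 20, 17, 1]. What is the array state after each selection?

Pass 1: Select minimum -5 at index 0, swap -> [-5, 20, 17, 1]
Pass 2: Select minimum 1 at index 3, swap -> [-5, 1, 17, 20]


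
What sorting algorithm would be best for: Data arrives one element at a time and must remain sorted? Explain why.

Best choice: Insertion sort
Reason: Insertion sort naturally handles online/streaming input by inserting each new element into sorted position


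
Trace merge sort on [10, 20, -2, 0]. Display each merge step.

Divide and conquer:
  Merge [10] + [20] -> [10, 20]
  Merge [-2] + [0] -> [-2, 0]
  Merge [10, 20] + [-2, 0] -> [-2, 0, 10, 20]


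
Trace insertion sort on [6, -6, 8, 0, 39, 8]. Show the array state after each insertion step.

First element 6 is already 'sorted'
Insert -6: shifted 1 elements -> [-6, 6, 8, 0, 39, 8]
Insert 8: shifted 0 elements -> [-6, 6, 8, 0, 39, 8]
Insert 0: shifted 2 elements -> [-6, 0, 6, 8, 39, 8]
Insert 39: shifted 0 elements -> [-6, 0, 6, 8, 39, 8]
Insert 8: shifted 1 elements -> [-6, 0, 6, 8, 8, 39]


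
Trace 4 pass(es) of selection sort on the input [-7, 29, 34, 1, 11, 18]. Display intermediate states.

Pass 1: Select minimum -7 at index 0, swap -> [-7, 29, 34, 1, 11, 18]
Pass 2: Select minimum 1 at index 3, swap -> [-7, 1, 34, 29, 11, 18]
Pass 3: Select minimum 11 at index 4, swap -> [-7, 1, 11, 29, 34, 18]
Pass 4: Select minimum 18 at index 5, swap -> [-7, 1, 11, 18, 34, 29]


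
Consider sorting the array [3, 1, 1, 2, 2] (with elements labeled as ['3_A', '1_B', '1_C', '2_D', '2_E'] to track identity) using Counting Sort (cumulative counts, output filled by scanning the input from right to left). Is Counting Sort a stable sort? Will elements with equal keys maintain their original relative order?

Trace Counting Sort on the labeled array (the key is the number; the letter only tracks identity):
  Counts for values 0..3: [0, 2, 2, 1]
  Cumulative counts: [0, 2, 4, 5]
  Scan right to left: place 2_E at output index 3
  Scan right to left: place 2_D at output index 2
  Scan right to left: place 1_C at output index 1
  Scan right to left: place 1_B at output index 0
  Scan right to left: place 3_A at output index 4
  Output: [1_B, 1_C, 2_D, 2_E, 3_A]
Equal keys:
  value 1: originally 1_B, 1_C; after sorting 1_B, 1_C -> order preserved
  value 2: originally 2_D, 2_E; after sorting 2_D, 2_E -> order preserved
All equal keys kept their original relative order. Counting Sort is stable: scanning the input right to left with decreasing cumulative counts places later duplicates at later output positions.
Answer: Stable


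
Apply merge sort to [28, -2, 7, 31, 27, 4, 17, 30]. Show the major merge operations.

Divide and conquer:
  Merge [28] + [-2] -> [-2, 28]
  Merge [7] + [31] -> [7, 31]
  Merge [-2, 28] + [7, 31] -> [-2, 7, 28, 31]
  Merge [27] + [4] -> [4, 27]
  Merge [17] + [30] -> [17, 30]
  Merge [4, 27] + [17, 30] -> [4, 17, 27, 30]
  Merge [-2, 7, 28, 31] + [4, 17, 27, 30] -> [-2, 4, 7, 17, 27, 28, 30, 31]


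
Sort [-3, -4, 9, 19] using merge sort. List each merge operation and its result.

Divide and conquer:
  Merge [-3] + [-4] -> [-4, -3]
  Merge [9] + [19] -> [9, 19]
  Merge [-4, -3] + [9, 19] -> [-4, -3, 9, 19]


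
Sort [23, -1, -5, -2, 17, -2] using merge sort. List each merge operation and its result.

Divide and conquer:
  Merge [-1] + [-5] -> [-5, -1]
  Merge [23] + [-5, -1] -> [-5, -1, 23]
  Merge [17] + [-2] -> [-2, 17]
  Merge [-2] + [-2, 17] -> [-2, -2, 17]
  Merge [-5, -1, 23] + [-2, -2, 17] -> [-5, -2, -2, -1, 17, 23]


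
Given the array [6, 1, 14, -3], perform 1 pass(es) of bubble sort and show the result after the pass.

After pass 1: [1, 6, -3, 14] (2 swaps)
Total swaps: 2


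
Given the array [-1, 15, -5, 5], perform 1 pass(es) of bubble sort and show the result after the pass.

After pass 1: [-1, -5, 5, 15] (2 swaps)
Total swaps: 2


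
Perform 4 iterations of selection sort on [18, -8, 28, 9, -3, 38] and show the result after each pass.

Pass 1: Select minimum -8 at index 1, swap -> [-8, 18, 28, 9, -3, 38]
Pass 2: Select minimum -3 at index 4, swap -> [-8, -3, 28, 9, 18, 38]
Pass 3: Select minimum 9 at index 3, swap -> [-8, -3, 9, 28, 18, 38]
Pass 4: Select minimum 18 at index 4, swap -> [-8, -3, 9, 18, 28, 38]


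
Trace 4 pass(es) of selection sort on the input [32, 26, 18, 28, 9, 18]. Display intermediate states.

Pass 1: Select minimum 9 at index 4, swap -> [9, 26, 18, 28, 32, 18]
Pass 2: Select minimum 18 at index 2, swap -> [9, 18, 26, 28, 32, 18]
Pass 3: Select minimum 18 at index 5, swap -> [9, 18, 18, 28, 32, 26]
Pass 4: Select minimum 26 at index 5, swap -> [9, 18, 18, 26, 32, 28]


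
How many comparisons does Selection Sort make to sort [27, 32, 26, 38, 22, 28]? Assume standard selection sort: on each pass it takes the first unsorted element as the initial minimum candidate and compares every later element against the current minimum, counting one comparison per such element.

Pass 1: scan indices 1..5 for the minimum = 5 comparison(s); min is 22, place at index 0 -> [22, 32, 26, 38, 27, 28]
Pass 2: scan indices 2..5 for the minimum = 4 comparison(s); min is 26, place at index 1 -> [22, 26, 32, 38, 27, 28]
Pass 3: scan indices 3..5 for the minimum = 3 comparison(s); min is 27, place at index 2 -> [22, 26, 27, 38, 32, 28]
Pass 4: scan indices 4..5 for the minimum = 2 comparison(s); min is 28, place at index 3 -> [22, 26, 27, 28, 32, 38]
Pass 5: scan indices 5..5 for the minimum = 1 comparison(s); min is 32, place at index 4 -> [22, 26, 27, 28, 32, 38]
Selection sort always scans the whole unsorted suffix, so the count is (n-1) + (n-2) + ... + 1 = n(n-1)/2 = 6*5/2 = 15 regardless of the input order.
Total comparisons: 5 + 4 + 3 + 2 + 1 = 15


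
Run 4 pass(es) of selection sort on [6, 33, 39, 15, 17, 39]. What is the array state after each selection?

Pass 1: Select minimum 6 at index 0, swap -> [6, 33, 39, 15, 17, 39]
Pass 2: Select minimum 15 at index 3, swap -> [6, 15, 39, 33, 17, 39]
Pass 3: Select minimum 17 at index 4, swap -> [6, 15, 17, 33, 39, 39]
Pass 4: Select minimum 33 at index 3, swap -> [6, 15, 17, 33, 39, 39]


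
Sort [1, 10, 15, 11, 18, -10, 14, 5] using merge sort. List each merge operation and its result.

Divide and conquer:
  Merge [1] + [10] -> [1, 10]
  Merge [15] + [11] -> [11, 15]
  Merge [1, 10] + [11, 15] -> [1, 10, 11, 15]
  Merge [18] + [-10] -> [-10, 18]
  Merge [14] + [5] -> [5, 14]
  Merge [-10, 18] + [5, 14] -> [-10, 5, 14, 18]
  Merge [1, 10, 11, 15] + [-10, 5, 14, 18] -> [-10, 1, 5, 10, 11, 14, 15, 18]


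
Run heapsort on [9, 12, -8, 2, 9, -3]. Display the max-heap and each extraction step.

Build heap: [12, 9, -3, 2, 9, -8]
Extract 12: [9, 9, -3, 2, -8, 12]
Extract 9: [9, 2, -3, -8, 9, 12]
Extract 9: [2, -8, -3, 9, 9, 12]
Extract 2: [-3, -8, 2, 9, 9, 12]
Extract -3: [-8, -3, 2, 9, 9, 12]


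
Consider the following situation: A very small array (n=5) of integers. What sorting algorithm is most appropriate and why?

Best choice: Insertion sort
Reason: For tiny inputs the O(n^2) overhead is negligible and insertion sort has minimal constant factors


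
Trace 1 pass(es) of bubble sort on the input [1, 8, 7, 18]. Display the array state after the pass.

After pass 1: [1, 7, 8, 18] (1 swaps)
Total swaps: 1


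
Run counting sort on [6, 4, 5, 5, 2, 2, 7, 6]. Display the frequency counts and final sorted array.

Count array: [0, 0, 2, 0, 1, 2, 2, 1]
(count[i] = number of elements equal to i)
Cumulative count: [0, 0, 2, 2, 3, 5, 7, 8]
Sorted: [2, 2, 4, 5, 5, 6, 6, 7]


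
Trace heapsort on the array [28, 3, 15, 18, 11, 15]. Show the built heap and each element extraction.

Build heap: [28, 18, 15, 3, 11, 15]
Extract 28: [18, 15, 15, 3, 11, 28]
Extract 18: [15, 11, 15, 3, 18, 28]
Extract 15: [15, 11, 3, 15, 18, 28]
Extract 15: [11, 3, 15, 15, 18, 28]
Extract 11: [3, 11, 15, 15, 18, 28]


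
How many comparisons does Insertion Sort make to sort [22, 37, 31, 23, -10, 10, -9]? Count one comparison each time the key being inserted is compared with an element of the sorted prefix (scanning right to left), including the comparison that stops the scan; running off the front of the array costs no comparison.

Insert 37: 22 <= 37 (stop) = 1 comparison(s) -> [22, 37, 31, 23, -10, 10, -9]
Insert 31: 37 > 31 (shift), 22 <= 31 (stop) = 2 comparison(s) -> [22, 31, 37, 23, -10, 10, -9]
Insert 23: 37 > 23 (shift), 31 > 23 (shift), 22 <= 23 (stop) = 3 comparison(s) -> [22, 23, 31, 37, -10, 10, -9]
Insert -10: 37 > -10 (shift), 31 > -10 (shift), 23 > -10 (shift), 22 > -10 (shift), reached front = 4 comparison(s) -> [-10, 22, 23, 31, 37, 10, -9]
Insert 10: 37 > 10 (shift), 31 > 10 (shift), 23 > 10 (shift), 22 > 10 (shift), -10 <= 10 (stop) = 5 comparison(s) -> [-10, 10, 22, 23, 31, 37, -9]
Insert -9: 37 > -9 (shift), 31 > -9 (shift), 23 > -9 (shift), 22 > -9 (shift), 10 > -9 (shift), -10 <= -9 (stop) = 6 comparison(s) -> [-10, -9, 10, 22, 23, 31, 37]
Total comparisons: 1 + 2 + 3 + 4 + 5 + 6 = 21


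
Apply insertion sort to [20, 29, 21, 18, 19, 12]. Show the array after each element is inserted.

First element 20 is already 'sorted'
Insert 29: shifted 0 elements -> [20, 29, 21, 18, 19, 12]
Insert 21: shifted 1 elements -> [20, 21, 29, 18, 19, 12]
Insert 18: shifted 3 elements -> [18, 20, 21, 29, 19, 12]
Insert 19: shifted 3 elements -> [18, 19, 20, 21, 29, 12]
Insert 12: shifted 5 elements -> [12, 18, 19, 20, 21, 29]


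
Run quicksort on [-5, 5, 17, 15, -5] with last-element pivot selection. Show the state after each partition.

Partition 1: pivot=-5 at index 1 -> [-5, -5, 17, 15, 5]
Partition 2: pivot=5 at index 2 -> [-5, -5, 5, 15, 17]
Partition 3: pivot=17 at index 4 -> [-5, -5, 5, 15, 17]


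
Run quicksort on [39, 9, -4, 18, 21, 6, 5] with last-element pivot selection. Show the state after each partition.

Partition 1: pivot=5 at index 1 -> [-4, 5, 39, 18, 21, 6, 9]
Partition 2: pivot=9 at index 3 -> [-4, 5, 6, 9, 21, 39, 18]
Partition 3: pivot=18 at index 4 -> [-4, 5, 6, 9, 18, 39, 21]
Partition 4: pivot=21 at index 5 -> [-4, 5, 6, 9, 18, 21, 39]


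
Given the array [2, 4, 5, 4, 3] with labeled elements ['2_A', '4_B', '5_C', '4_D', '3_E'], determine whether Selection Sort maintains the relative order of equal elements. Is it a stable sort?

Trace Selection Sort on the labeled array (the key is the number; the letter only tracks identity):
  Pass 1: minimum 2_A is already at index 0; no swap -> [2_A, 4_B, 5_C, 4_D, 3_E]
  Pass 2: minimum of unsorted part is 3_E at index 4; swap it with 4_B at index 1 -> [2_A, 3_E, 5_C, 4_D, 4_B]
  Pass 3: minimum of unsorted part is 4_D at index 3; swap it with 5_C at index 2 -> [2_A, 3_E, 4_D, 5_C, 4_B]
  Pass 4: minimum of unsorted part is 4_B at index 4; swap it with 5_C at index 3 -> [2_A, 3_E, 4_D, 4_B, 5_C]
Final order: [2_A, 3_E, 4_D, 4_B, 5_C]
Equal keys:
  value 4: originally 4_B, 4_D; after sorting 4_D, 4_B -> order changed
Equal keys were reordered, so Selection Sort is not stable: the long-range swap that moves the minimum into place can carry an element past an equal key. (One such input is enough; an unstable sort may happen to preserve order on other inputs, but it gives no guarantee.)
Answer: Not stable


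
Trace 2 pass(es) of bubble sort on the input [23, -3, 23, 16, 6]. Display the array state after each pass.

After pass 1: [-3, 23, 16, 6, 23] (3 swaps)
After pass 2: [-3, 16, 6, 23, 23] (2 swaps)
Total swaps: 5


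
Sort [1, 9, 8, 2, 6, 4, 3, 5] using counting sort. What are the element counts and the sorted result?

Count array: [0, 1, 1, 1, 1, 1, 1, 0, 1, 1]
(count[i] = number of elements equal to i)
Cumulative count: [0, 1, 2, 3, 4, 5, 6, 6, 7, 8]
Sorted: [1, 2, 3, 4, 5, 6, 8, 9]


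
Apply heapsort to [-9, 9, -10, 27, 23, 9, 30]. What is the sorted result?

Build heap: [30, 27, 9, 9, 23, -9, -10]
Extract 30: [27, 23, 9, 9, -10, -9, 30]
Extract 27: [23, 9, 9, -9, -10, 27, 30]
Extract 23: [9, -9, 9, -10, 23, 27, 30]
Extract 9: [9, -9, -10, 9, 23, 27, 30]
Extract 9: [-9, -10, 9, 9, 23, 27, 30]
Extract -9: [-10, -9, 9, 9, 23, 27, 30]


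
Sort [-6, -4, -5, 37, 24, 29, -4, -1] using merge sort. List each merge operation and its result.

Divide and conquer:
  Merge [-6] + [-4] -> [-6, -4]
  Merge [-5] + [37] -> [-5, 37]
  Merge [-6, -4] + [-5, 37] -> [-6, -5, -4, 37]
  Merge [24] + [29] -> [24, 29]
  Merge [-4] + [-1] -> [-4, -1]
  Merge [24, 29] + [-4, -1] -> [-4, -1, 24, 29]
  Merge [-6, -5, -4, 37] + [-4, -1, 24, 29] -> [-6, -5, -4, -4, -1, 24, 29, 37]


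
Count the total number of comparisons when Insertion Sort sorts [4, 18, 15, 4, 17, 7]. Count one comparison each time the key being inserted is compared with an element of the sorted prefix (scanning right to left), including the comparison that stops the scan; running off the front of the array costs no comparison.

Insert 18: 4 <= 18 (stop) = 1 comparison(s) -> [4, 18, 15, 4, 17, 7]
Insert 15: 18 > 15 (shift), 4 <= 15 (stop) = 2 comparison(s) -> [4, 15, 18, 4, 17, 7]
Insert 4: 18 > 4 (shift), 15 > 4 (shift), 4 <= 4 (stop) = 3 comparison(s) -> [4, 4, 15, 18, 17, 7]
Insert 17: 18 > 17 (shift), 15 <= 17 (stop) = 2 comparison(s) -> [4, 4, 15, 17, 18, 7]
Insert 7: 18 > 7 (shift), 17 > 7 (shift), 15 > 7 (shift), 4 <= 7 (stop) = 4 comparison(s) -> [4, 4, 7, 15, 17, 18]
Total comparisons: 1 + 2 + 3 + 2 + 4 = 12
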